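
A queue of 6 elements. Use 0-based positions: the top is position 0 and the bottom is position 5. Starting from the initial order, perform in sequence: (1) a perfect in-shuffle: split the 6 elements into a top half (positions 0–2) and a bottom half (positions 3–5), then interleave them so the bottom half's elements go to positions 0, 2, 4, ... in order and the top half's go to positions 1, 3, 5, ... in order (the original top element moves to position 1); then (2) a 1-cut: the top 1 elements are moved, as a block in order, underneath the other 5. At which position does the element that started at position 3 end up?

5

Track the element from position 3 forward through each operation:
  after op 1 (in-shuffle): 3 → 0
  after op 2 (cut 1): 0 → 5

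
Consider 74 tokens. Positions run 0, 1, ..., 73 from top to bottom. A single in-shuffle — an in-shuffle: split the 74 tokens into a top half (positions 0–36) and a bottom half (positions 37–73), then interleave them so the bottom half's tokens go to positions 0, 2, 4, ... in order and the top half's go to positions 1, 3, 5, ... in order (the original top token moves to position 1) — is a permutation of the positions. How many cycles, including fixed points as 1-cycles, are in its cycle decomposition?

Trace each unvisited position around until it returns:
(0 1 3 7 15 31 ... len 20) (2 5 11 23 47 20 ... len 20) (4 9 19 39) (6 13 27 55 36 73 ... len 20) (14 29 59 44) (24 49) (34 69 64 54)
7 cycles in total.

7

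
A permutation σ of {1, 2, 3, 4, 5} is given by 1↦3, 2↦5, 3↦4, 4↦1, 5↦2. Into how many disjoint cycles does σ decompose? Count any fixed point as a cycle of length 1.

2

Cycle decomposition: (1 3 4) (2 5).
2 cycles.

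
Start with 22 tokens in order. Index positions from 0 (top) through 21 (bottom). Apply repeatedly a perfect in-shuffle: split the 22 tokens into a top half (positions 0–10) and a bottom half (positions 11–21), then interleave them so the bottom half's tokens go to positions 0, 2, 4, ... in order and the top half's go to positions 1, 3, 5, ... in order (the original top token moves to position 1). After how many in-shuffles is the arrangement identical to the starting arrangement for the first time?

11

The in-shuffle permutes the 22 positions with cycle lengths [11, 11].
Every token is home exactly when every cycle has completed a whole number of laps, i.e. after lcm(11) = 11 in-shuffles.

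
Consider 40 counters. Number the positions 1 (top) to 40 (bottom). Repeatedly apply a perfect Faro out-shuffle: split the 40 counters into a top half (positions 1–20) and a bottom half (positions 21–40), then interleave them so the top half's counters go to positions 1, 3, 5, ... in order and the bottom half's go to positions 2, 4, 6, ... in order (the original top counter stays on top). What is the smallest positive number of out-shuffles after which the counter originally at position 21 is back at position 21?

Follow position 21 under repeated out-shuffles:
21 → 2 → 3 → 5 → 9 → 17 → 33 → 26 → 12 → 23 → 6 → 11 → 21
It first returns after 12 out-shuffles.

12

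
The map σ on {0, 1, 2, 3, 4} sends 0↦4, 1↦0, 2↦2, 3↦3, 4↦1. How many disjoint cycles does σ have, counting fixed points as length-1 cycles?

3

Cycle decomposition: (0 4 1) (2) (3).
3 cycles.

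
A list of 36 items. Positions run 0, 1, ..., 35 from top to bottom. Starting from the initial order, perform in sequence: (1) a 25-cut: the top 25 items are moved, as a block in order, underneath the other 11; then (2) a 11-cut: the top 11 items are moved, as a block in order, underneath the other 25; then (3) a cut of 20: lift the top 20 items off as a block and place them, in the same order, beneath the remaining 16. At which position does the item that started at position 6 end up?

22

Track the item from position 6 forward through each operation:
  after op 1 (cut 25): 6 → 17
  after op 2 (cut 11): 17 → 6
  after op 3 (cut 20): 6 → 22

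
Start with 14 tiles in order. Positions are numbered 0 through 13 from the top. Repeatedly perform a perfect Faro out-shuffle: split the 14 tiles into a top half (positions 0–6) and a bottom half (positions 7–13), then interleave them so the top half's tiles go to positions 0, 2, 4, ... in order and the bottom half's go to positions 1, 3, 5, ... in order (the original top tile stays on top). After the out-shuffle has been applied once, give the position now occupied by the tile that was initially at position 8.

Track the tile's position through each out-shuffle:
8 → 3

3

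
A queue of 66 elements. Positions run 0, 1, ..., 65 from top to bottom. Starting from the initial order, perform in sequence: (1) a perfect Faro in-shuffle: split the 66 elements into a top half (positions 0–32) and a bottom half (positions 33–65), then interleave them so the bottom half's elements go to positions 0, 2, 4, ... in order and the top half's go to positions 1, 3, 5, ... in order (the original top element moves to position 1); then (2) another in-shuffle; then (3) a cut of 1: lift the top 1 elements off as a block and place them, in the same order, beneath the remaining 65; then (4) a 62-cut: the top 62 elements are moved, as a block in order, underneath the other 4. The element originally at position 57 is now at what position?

33

Track the element from position 57 forward through each operation:
  after op 1 (in-shuffle): 57 → 48
  after op 2 (in-shuffle): 48 → 30
  after op 3 (cut 1): 30 → 29
  after op 4 (cut 62): 29 → 33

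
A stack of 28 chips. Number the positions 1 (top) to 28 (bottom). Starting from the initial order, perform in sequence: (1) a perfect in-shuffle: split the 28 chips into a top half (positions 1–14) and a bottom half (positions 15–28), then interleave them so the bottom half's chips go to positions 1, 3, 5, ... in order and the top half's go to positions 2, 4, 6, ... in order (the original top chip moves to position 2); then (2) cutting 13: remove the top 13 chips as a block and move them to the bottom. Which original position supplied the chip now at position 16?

15

Undo the operations in reverse order, starting from position 16:
  undo op 2 (cut 13): 16 ← 1
  undo op 1 (in-shuffle, from bottom half): 1 ← 15
So the chip at position 16 came from original position 15.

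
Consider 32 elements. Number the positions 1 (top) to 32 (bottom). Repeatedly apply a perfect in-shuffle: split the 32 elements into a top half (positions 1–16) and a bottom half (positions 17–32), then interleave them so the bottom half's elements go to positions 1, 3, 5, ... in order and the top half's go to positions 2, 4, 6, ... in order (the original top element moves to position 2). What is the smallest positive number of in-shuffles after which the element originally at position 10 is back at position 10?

Follow position 10 under repeated in-shuffles:
10 → 20 → 7 → 14 → 28 → 23 → 13 → 26 → 19 → 5 → 10
It first returns after 10 in-shuffles.

10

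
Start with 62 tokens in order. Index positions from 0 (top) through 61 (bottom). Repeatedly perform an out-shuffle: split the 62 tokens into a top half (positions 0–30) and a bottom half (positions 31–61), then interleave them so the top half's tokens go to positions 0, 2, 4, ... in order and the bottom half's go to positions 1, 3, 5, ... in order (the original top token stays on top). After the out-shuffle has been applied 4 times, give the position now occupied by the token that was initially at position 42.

1

Track the token's position through each out-shuffle:
42 → 23 → 46 → 31 → 1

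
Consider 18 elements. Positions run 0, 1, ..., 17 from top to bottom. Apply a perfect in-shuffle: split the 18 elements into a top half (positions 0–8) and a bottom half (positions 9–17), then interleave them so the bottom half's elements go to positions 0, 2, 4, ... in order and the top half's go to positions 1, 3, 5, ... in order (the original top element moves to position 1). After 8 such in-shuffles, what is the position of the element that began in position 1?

17

Track the element's position through each in-shuffle:
1 → 3 → 7 → 15 → 12 → 6 → 13 → 8 → 17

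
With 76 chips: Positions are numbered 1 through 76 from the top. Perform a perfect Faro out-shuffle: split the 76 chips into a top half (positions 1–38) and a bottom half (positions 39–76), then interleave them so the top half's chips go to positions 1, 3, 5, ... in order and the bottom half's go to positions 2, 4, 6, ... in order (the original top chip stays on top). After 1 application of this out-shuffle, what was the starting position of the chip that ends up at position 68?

Work backwards from position 68, undoing one out-shuffle at a time:
68 ← 72
So the chip now at position 68 started at position 72.

72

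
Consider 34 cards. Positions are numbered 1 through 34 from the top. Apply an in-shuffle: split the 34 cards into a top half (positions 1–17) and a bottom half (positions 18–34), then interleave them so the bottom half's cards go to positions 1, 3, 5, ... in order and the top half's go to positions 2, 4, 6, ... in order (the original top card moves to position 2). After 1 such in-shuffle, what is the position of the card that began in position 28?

21

Track the card's position through each in-shuffle:
28 → 21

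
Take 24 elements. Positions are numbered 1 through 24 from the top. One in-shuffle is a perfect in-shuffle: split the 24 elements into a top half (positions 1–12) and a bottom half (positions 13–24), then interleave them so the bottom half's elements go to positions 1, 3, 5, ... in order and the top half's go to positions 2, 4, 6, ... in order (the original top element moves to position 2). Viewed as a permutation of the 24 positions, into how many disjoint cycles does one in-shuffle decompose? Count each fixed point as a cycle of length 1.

Trace each unvisited position around until it returns:
(1 2 4 8 16 7 ... len 20) (5 10 20 15)
2 cycles in total.

2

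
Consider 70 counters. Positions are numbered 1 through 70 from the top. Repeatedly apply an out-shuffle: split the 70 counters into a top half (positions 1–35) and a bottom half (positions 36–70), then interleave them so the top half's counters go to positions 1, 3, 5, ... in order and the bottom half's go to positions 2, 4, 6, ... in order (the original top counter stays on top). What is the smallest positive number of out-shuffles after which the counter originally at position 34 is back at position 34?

Follow position 34 under repeated out-shuffles:
34 → 67 → 64 → 58 → 46 → 22 → 43 → 16 → 31 → 61 → 52 → 34
It first returns after 11 out-shuffles.

11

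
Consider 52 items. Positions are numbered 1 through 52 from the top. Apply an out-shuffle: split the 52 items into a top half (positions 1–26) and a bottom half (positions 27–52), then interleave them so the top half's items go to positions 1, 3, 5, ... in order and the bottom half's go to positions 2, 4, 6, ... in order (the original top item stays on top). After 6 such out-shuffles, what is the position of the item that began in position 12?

Track the item's position through each out-shuffle:
12 → 23 → 45 → 38 → 24 → 47 → 42

42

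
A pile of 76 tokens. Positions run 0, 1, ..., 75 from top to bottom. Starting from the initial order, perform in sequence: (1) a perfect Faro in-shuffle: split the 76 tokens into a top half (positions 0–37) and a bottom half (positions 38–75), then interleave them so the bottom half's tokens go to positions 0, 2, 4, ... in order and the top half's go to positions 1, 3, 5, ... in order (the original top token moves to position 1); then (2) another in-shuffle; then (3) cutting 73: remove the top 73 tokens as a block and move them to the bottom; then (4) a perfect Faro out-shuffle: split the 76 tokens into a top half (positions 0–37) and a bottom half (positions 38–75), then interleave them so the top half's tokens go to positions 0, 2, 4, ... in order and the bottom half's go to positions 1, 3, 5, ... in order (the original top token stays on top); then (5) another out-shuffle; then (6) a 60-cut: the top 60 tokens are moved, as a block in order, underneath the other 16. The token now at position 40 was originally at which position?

0

Undo the operations in reverse order, starting from position 40:
  undo op 6 (cut 60): 40 ← 24
  undo op 5 (out-shuffle, from top half): 24 ← 12
  undo op 4 (out-shuffle, from top half): 12 ← 6
  undo op 3 (cut 73): 6 ← 3
  undo op 2 (in-shuffle, from top half): 3 ← 1
  undo op 1 (in-shuffle, from top half): 1 ← 0
So the token at position 40 came from original position 0.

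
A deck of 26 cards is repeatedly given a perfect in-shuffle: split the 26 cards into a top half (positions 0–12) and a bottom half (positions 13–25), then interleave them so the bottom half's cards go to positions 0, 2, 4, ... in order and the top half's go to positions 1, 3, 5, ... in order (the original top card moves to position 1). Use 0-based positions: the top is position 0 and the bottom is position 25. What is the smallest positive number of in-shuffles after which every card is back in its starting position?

The in-shuffle permutes the 26 positions with cycle lengths [2, 6, 18].
Every card is home exactly when every cycle has completed a whole number of laps, i.e. after lcm(2, 6, 18) = 18 in-shuffles.

18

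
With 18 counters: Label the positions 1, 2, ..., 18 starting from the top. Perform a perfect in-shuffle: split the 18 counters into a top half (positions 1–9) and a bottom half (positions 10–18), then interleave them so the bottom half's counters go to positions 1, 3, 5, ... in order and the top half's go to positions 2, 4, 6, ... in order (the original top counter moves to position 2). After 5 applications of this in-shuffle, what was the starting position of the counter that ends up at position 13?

1

Work backwards from position 13, undoing one in-shuffle at a time:
13 ← 16 ← 8 ← 4 ← 2 ← 1
So the counter now at position 13 started at position 1.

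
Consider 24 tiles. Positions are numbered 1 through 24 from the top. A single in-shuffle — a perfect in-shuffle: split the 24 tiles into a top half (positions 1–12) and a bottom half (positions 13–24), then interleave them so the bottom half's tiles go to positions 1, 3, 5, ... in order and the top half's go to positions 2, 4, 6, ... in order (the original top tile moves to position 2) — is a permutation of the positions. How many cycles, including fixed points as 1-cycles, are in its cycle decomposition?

Trace each unvisited position around until it returns:
(1 2 4 8 16 7 ... len 20) (5 10 20 15)
2 cycles in total.

2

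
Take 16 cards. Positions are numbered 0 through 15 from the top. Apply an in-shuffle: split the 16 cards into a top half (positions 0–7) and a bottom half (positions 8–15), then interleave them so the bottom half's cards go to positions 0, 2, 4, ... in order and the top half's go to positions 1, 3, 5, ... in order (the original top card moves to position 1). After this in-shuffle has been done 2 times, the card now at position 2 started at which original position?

4

Work backwards from position 2, undoing one in-shuffle at a time:
2 ← 9 ← 4
So the card now at position 2 started at position 4.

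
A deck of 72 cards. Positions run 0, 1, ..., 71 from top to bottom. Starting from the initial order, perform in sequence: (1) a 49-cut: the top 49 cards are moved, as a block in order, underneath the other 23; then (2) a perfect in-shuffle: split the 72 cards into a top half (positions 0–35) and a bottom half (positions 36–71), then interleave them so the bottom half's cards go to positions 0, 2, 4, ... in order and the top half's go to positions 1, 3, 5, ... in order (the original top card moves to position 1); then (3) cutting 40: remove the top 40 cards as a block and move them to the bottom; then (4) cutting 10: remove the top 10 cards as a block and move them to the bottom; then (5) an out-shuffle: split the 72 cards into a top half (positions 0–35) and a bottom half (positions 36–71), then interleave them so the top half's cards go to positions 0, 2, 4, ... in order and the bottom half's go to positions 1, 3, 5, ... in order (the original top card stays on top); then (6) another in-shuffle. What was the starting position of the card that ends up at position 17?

40

Undo the operations in reverse order, starting from position 17:
  undo op 6 (in-shuffle, from top half): 17 ← 8
  undo op 5 (out-shuffle, from top half): 8 ← 4
  undo op 4 (cut 10): 4 ← 14
  undo op 3 (cut 40): 14 ← 54
  undo op 2 (in-shuffle, from bottom half): 54 ← 63
  undo op 1 (cut 49): 63 ← 40
So the card at position 17 came from original position 40.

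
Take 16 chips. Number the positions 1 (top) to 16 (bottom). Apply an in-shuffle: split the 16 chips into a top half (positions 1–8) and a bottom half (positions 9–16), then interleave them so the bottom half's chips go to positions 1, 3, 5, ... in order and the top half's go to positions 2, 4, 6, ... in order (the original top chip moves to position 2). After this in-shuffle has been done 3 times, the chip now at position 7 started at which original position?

3

Work backwards from position 7, undoing one in-shuffle at a time:
7 ← 12 ← 6 ← 3
So the chip now at position 7 started at position 3.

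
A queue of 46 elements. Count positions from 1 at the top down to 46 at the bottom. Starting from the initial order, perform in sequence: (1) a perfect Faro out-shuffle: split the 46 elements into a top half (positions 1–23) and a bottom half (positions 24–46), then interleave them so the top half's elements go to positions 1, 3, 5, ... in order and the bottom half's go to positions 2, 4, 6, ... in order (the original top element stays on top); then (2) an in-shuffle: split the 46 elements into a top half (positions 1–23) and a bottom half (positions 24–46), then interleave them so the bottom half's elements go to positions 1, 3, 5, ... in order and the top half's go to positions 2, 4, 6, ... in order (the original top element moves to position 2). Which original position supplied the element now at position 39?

Undo the operations in reverse order, starting from position 39:
  undo op 2 (in-shuffle, from bottom half): 39 ← 43
  undo op 1 (out-shuffle, from top half): 43 ← 22
So the element at position 39 came from original position 22.

22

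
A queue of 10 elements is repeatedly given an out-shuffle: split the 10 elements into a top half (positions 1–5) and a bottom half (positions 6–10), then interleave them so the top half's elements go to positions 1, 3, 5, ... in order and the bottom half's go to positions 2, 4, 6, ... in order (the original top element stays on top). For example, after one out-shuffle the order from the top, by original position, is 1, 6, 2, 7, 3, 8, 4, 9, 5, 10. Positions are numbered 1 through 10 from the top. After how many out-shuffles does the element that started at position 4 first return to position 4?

2

Follow position 4 under repeated out-shuffles:
4 → 7 → 4
It first returns after 2 out-shuffles.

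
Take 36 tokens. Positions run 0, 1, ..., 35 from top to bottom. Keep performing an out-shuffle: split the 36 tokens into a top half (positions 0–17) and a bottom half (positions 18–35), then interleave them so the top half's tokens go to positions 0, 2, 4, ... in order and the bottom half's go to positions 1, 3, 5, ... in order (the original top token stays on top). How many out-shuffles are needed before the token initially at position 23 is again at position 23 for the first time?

12

Follow position 23 under repeated out-shuffles:
23 → 11 → 22 → 9 → 18 → 1 → 2 → 4 → 8 → 16 → 32 → 29 → 23
It first returns after 12 out-shuffles.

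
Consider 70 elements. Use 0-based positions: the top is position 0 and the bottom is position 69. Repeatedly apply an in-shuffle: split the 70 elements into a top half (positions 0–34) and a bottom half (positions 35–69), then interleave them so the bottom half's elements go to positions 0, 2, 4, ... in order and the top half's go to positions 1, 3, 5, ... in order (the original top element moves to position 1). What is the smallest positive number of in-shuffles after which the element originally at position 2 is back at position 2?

Follow position 2 under repeated in-shuffles:
2 → 5 → 11 → 23 → 47 → 24 → 49 → 28 → ... → 2 (length 35)
It first returns after 35 in-shuffles.

35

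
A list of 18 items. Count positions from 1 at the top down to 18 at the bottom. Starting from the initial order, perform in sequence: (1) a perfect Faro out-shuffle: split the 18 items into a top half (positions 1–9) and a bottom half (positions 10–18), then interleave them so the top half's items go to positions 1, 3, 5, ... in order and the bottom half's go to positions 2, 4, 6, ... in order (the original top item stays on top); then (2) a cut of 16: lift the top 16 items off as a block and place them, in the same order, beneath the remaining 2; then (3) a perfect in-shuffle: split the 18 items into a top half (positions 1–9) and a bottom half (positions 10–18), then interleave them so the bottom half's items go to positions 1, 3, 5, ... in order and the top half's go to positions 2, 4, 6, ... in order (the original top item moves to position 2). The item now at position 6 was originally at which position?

1

Undo the operations in reverse order, starting from position 6:
  undo op 3 (in-shuffle, from top half): 6 ← 3
  undo op 2 (cut 16): 3 ← 1
  undo op 1 (out-shuffle, from top half): 1 ← 1
So the item at position 6 came from original position 1.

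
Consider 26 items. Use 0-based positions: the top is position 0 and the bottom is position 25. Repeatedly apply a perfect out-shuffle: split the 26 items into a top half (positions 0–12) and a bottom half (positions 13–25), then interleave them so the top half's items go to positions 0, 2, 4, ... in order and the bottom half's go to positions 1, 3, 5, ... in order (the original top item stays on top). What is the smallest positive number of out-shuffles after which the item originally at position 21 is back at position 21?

20

Follow position 21 under repeated out-shuffles:
21 → 17 → 9 → 18 → 11 → 22 → 19 → 13 → 1 → 2 → 4 → 8 → 16 → 7 → 14 → 3 → 6 → 12 → 24 → 23 → 21
It first returns after 20 out-shuffles.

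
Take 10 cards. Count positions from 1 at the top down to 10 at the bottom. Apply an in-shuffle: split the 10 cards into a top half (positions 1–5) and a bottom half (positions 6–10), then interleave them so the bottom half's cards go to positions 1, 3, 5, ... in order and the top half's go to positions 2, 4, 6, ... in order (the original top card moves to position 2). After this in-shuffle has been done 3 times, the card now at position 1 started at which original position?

Work backwards from position 1, undoing one in-shuffle at a time:
1 ← 6 ← 3 ← 7
So the card now at position 1 started at position 7.

7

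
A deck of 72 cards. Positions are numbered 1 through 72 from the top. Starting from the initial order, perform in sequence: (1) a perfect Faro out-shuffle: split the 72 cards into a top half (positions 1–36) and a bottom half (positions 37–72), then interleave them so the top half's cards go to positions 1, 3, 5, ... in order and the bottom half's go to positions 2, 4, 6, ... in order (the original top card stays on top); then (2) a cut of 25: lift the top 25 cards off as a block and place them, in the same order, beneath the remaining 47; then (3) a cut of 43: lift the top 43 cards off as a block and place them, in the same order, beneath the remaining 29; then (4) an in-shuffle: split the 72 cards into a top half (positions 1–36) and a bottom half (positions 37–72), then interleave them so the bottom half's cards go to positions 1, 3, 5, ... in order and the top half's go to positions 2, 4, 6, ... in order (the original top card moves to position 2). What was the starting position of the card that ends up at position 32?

Undo the operations in reverse order, starting from position 32:
  undo op 4 (in-shuffle, from top half): 32 ← 16
  undo op 3 (cut 43): 16 ← 59
  undo op 2 (cut 25): 59 ← 12
  undo op 1 (out-shuffle, from bottom half): 12 ← 42
So the card at position 32 came from original position 42.

42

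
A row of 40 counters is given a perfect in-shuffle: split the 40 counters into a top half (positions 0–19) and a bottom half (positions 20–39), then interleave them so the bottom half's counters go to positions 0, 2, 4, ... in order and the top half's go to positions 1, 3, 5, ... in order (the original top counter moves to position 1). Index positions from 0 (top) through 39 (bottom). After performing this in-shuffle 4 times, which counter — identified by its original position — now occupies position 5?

25

Work backwards from position 5, undoing one in-shuffle at a time:
5 ← 2 ← 21 ← 10 ← 25
So the counter now at position 5 started at position 25.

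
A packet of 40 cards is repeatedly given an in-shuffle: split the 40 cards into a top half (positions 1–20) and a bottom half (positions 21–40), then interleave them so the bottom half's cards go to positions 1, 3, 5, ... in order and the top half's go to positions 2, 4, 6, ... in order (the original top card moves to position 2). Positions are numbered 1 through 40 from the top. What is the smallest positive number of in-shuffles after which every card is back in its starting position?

20

The in-shuffle permutes the 40 positions with cycle lengths [20, 20].
Every card is home exactly when every cycle has completed a whole number of laps, i.e. after lcm(20) = 20 in-shuffles.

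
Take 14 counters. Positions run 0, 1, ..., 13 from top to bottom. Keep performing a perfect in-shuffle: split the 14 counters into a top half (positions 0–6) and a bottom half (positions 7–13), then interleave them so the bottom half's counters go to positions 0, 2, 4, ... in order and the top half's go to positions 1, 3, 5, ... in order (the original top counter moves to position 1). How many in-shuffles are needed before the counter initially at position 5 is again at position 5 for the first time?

Follow position 5 under repeated in-shuffles:
5 → 11 → 8 → 2 → 5
It first returns after 4 in-shuffles.

4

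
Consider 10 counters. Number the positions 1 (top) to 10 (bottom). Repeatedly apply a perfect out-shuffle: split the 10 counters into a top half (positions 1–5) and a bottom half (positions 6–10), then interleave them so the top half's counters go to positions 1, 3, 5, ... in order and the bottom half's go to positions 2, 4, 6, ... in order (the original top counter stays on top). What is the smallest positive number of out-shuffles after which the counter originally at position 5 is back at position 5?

Follow position 5 under repeated out-shuffles:
5 → 9 → 8 → 6 → 2 → 3 → 5
It first returns after 6 out-shuffles.

6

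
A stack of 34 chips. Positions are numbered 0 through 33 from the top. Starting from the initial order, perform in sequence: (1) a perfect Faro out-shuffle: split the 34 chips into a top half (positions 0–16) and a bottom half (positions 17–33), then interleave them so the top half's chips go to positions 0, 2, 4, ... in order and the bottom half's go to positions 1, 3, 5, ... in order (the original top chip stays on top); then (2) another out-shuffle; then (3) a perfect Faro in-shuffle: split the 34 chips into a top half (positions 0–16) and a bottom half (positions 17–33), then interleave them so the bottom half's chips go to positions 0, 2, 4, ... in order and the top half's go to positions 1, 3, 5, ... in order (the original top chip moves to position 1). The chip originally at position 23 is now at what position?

18

Track the chip from position 23 forward through each operation:
  after op 1 (out-shuffle): 23 → 13
  after op 2 (out-shuffle): 13 → 26
  after op 3 (in-shuffle): 26 → 18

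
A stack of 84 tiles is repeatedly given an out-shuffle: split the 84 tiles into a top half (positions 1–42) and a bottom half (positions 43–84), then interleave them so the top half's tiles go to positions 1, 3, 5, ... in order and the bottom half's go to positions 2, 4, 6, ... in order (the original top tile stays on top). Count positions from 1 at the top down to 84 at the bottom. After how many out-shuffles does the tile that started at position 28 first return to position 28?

Follow position 28 under repeated out-shuffles:
28 → 55 → 26 → 51 → 18 → 35 → 69 → 54 → ... → 28 (length 82)
It first returns after 82 out-shuffles.

82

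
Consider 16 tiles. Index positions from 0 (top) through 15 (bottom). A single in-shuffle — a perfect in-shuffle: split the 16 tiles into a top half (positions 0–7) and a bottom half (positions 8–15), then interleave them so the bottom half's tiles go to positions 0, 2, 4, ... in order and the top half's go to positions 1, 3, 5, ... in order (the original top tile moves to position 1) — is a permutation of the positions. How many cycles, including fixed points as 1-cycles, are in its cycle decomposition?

Trace each unvisited position around until it returns:
(0 1 3 7 15 14 12 8) (2 5 11 6 13 10 4 9)
2 cycles in total.

2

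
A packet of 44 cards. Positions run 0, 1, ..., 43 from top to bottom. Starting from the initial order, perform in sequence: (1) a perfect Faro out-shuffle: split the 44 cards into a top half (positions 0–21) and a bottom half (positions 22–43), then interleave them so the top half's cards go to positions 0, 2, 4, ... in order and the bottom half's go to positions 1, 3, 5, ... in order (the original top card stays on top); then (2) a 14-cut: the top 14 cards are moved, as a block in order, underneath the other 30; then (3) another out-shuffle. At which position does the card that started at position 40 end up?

Track the card from position 40 forward through each operation:
  after op 1 (out-shuffle): 40 → 37
  after op 2 (cut 14): 37 → 23
  after op 3 (out-shuffle): 23 → 3

3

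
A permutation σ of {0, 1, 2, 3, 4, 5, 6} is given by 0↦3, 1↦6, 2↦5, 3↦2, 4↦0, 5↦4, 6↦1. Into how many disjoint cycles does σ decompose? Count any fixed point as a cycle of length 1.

Cycle decomposition: (0 3 2 5 4) (1 6).
2 cycles.

2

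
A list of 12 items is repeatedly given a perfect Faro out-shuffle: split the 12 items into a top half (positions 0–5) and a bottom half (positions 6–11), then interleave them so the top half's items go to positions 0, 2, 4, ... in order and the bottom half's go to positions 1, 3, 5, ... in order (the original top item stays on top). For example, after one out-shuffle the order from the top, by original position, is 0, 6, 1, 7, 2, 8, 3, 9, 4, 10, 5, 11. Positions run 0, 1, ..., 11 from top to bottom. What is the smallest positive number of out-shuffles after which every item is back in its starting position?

The out-shuffle permutes the 12 positions with cycle lengths [1, 1, 10].
Every item is home exactly when every cycle has completed a whole number of laps, i.e. after lcm(1, 10) = 10 out-shuffles.

10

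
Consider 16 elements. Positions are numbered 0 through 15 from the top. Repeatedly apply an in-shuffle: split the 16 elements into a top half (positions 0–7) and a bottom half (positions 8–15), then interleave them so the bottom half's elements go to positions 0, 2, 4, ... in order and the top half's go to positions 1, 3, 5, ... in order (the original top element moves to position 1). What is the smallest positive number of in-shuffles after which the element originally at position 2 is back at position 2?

8

Follow position 2 under repeated in-shuffles:
2 → 5 → 11 → 6 → 13 → 10 → 4 → 9 → 2
It first returns after 8 in-shuffles.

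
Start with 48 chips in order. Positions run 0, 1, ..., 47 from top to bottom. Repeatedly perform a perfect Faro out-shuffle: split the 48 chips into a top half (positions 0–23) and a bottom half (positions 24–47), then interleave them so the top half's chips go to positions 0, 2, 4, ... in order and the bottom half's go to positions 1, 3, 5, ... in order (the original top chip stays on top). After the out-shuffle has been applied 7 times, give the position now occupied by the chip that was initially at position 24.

Track the chip's position through each out-shuffle:
24 → 1 → 2 → 4 → 8 → 16 → 32 → 17

17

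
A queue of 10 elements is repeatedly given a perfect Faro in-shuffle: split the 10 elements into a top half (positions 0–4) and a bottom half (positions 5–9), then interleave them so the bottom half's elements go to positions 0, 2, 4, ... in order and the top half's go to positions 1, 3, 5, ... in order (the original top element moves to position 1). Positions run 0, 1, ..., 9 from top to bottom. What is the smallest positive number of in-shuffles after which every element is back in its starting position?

The in-shuffle permutes the 10 positions with cycle lengths [10].
Every element is home exactly when every cycle has completed a whole number of laps, i.e. after lcm(10) = 10 in-shuffles.

10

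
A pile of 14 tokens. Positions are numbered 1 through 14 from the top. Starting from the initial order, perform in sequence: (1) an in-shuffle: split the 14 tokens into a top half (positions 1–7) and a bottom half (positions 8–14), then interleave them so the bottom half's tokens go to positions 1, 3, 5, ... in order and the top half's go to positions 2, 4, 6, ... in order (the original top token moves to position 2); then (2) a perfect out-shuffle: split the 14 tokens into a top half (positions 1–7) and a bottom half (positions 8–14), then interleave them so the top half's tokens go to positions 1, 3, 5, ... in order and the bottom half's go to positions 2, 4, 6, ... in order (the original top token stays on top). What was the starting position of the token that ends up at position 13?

Undo the operations in reverse order, starting from position 13:
  undo op 2 (out-shuffle, from top half): 13 ← 7
  undo op 1 (in-shuffle, from bottom half): 7 ← 11
So the token at position 13 came from original position 11.

11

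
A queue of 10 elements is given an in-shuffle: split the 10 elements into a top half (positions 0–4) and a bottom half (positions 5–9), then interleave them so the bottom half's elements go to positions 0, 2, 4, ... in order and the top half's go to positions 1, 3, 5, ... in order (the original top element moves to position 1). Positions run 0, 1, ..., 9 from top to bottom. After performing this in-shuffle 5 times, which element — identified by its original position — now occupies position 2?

Work backwards from position 2, undoing one in-shuffle at a time:
2 ← 6 ← 8 ← 9 ← 4 ← 7
So the element now at position 2 started at position 7.

7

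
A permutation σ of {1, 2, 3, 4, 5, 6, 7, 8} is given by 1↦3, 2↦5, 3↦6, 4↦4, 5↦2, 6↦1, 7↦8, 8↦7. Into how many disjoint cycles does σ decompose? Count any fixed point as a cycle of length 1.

Cycle decomposition: (1 3 6) (2 5) (4) (7 8).
4 cycles.

4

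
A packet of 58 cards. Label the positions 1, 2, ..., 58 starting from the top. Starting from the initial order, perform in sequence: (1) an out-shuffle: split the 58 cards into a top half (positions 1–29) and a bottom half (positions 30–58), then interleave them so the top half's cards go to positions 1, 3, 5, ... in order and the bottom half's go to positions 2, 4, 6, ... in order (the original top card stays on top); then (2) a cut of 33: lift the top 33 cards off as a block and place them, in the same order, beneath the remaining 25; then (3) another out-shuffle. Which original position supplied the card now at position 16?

Undo the operations in reverse order, starting from position 16:
  undo op 3 (out-shuffle, from bottom half): 16 ← 37
  undo op 2 (cut 33): 37 ← 12
  undo op 1 (out-shuffle, from bottom half): 12 ← 35
So the card at position 16 came from original position 35.

35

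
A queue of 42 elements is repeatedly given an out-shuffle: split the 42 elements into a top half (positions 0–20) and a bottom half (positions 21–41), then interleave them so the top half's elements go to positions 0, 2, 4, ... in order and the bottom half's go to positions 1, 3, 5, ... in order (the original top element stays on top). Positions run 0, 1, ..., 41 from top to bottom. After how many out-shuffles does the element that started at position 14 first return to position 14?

20

Follow position 14 under repeated out-shuffles:
14 → 28 → 15 → 30 → 19 → 38 → 35 → 29 → 17 → 34 → 27 → 13 → 26 → 11 → 22 → 3 → 6 → 12 → 24 → 7 → 14
It first returns after 20 out-shuffles.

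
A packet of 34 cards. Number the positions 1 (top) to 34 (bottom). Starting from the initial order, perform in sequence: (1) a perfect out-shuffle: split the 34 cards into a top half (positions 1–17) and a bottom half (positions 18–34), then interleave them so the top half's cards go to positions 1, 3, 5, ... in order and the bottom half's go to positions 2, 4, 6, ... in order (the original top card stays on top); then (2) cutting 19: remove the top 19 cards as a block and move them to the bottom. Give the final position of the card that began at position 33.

13

Track the card from position 33 forward through each operation:
  after op 1 (out-shuffle): 33 → 32
  after op 2 (cut 19): 32 → 13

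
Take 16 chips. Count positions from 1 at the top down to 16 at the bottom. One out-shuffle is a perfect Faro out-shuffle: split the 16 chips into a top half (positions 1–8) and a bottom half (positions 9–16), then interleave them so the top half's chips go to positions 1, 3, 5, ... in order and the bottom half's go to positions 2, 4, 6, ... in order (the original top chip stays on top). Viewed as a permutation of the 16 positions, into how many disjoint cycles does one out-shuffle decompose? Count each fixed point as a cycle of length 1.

Trace each unvisited position around until it returns:
(1) (2 3 5 9) (4 7 13 10) (6 11) (8 15 14 12) (16)
6 cycles in total.

6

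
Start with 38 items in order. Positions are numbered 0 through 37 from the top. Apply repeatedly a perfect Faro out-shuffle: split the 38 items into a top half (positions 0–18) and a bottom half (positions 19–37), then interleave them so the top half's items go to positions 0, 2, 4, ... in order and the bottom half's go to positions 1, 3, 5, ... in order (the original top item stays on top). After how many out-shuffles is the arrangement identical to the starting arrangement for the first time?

36

The out-shuffle permutes the 38 positions with cycle lengths [1, 1, 36].
Every item is home exactly when every cycle has completed a whole number of laps, i.e. after lcm(1, 36) = 36 out-shuffles.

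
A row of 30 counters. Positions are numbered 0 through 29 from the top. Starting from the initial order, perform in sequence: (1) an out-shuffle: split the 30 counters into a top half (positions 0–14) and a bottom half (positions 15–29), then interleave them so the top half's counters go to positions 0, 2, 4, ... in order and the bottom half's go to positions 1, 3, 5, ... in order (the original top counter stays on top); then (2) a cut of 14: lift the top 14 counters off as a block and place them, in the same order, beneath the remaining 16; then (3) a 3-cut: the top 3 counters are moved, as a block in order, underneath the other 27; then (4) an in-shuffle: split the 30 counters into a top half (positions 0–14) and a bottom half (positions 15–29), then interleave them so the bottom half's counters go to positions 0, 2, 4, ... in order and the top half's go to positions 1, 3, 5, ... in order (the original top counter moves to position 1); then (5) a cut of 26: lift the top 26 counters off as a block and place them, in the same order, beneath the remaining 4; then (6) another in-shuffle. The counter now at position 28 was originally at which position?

Undo the operations in reverse order, starting from position 28:
  undo op 6 (in-shuffle, from bottom half): 28 ← 29
  undo op 5 (cut 26): 29 ← 25
  undo op 4 (in-shuffle, from top half): 25 ← 12
  undo op 3 (cut 3): 12 ← 15
  undo op 2 (cut 14): 15 ← 29
  undo op 1 (out-shuffle, from bottom half): 29 ← 29
So the counter at position 28 came from original position 29.

29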